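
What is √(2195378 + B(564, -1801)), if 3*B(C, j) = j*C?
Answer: 69*√390 ≈ 1362.6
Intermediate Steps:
B(C, j) = C*j/3 (B(C, j) = (j*C)/3 = (C*j)/3 = C*j/3)
√(2195378 + B(564, -1801)) = √(2195378 + (⅓)*564*(-1801)) = √(2195378 - 338588) = √1856790 = 69*√390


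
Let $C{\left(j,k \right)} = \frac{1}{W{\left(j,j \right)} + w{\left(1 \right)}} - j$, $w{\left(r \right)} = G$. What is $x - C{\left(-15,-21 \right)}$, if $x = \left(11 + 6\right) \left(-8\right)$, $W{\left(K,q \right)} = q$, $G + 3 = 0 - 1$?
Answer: $- \frac{2868}{19} \approx -150.95$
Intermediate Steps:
$G = -4$ ($G = -3 + \left(0 - 1\right) = -3 - 1 = -4$)
$w{\left(r \right)} = -4$
$x = -136$ ($x = 17 \left(-8\right) = -136$)
$C{\left(j,k \right)} = \frac{1}{-4 + j} - j$ ($C{\left(j,k \right)} = \frac{1}{j - 4} - j = \frac{1}{-4 + j} - j$)
$x - C{\left(-15,-21 \right)} = -136 - \frac{1 - \left(-15\right)^{2} + 4 \left(-15\right)}{-4 - 15} = -136 - \frac{1 - 225 - 60}{-19} = -136 - - \frac{1 - 225 - 60}{19} = -136 - \left(- \frac{1}{19}\right) \left(-284\right) = -136 - \frac{284}{19} = - \frac{2868}{19}$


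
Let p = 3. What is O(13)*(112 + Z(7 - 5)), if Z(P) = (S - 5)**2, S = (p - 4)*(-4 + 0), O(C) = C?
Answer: 1469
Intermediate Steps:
S = 4 (S = (3 - 4)*(-4 + 0) = -1*(-4) = 4)
Z(P) = 1 (Z(P) = (4 - 5)**2 = (-1)**2 = 1)
O(13)*(112 + Z(7 - 5)) = 13*(112 + 1) = 13*113 = 1469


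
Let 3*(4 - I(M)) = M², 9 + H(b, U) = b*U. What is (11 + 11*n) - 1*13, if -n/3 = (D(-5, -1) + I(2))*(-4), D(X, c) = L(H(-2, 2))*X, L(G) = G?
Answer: 8930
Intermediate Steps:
H(b, U) = -9 + U*b (H(b, U) = -9 + b*U = -9 + U*b)
D(X, c) = -13*X (D(X, c) = (-9 + 2*(-2))*X = (-9 - 4)*X = -13*X)
I(M) = 4 - M²/3
n = 812 (n = -3*(-13*(-5) + (4 - ⅓*2²))*(-4) = -3*(65 + (4 - ⅓*4))*(-4) = -3*(65 + (4 - 4/3))*(-4) = -3*(65 + 8/3)*(-4) = -203*(-4) = -3*(-812/3) = 812)
(11 + 11*n) - 1*13 = (11 + 11*812) - 1*13 = (11 + 8932) - 13 = 8943 - 13 = 8930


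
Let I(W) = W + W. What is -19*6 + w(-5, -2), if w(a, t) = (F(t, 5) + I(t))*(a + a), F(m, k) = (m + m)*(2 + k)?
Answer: 206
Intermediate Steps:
I(W) = 2*W
F(m, k) = 2*m*(2 + k) (F(m, k) = (2*m)*(2 + k) = 2*m*(2 + k))
w(a, t) = 32*a*t (w(a, t) = (2*t*(2 + 5) + 2*t)*(a + a) = (2*t*7 + 2*t)*(2*a) = (14*t + 2*t)*(2*a) = (16*t)*(2*a) = 32*a*t)
-19*6 + w(-5, -2) = -19*6 + 32*(-5)*(-2) = -114 + 320 = 206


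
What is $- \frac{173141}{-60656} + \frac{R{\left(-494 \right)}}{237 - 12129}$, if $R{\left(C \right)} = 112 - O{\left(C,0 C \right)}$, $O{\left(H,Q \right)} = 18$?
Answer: $\frac{513322777}{180330288} \approx 2.8466$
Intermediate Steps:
$R{\left(C \right)} = 94$ ($R{\left(C \right)} = 112 - 18 = 94$)
$- \frac{173141}{-60656} + \frac{R{\left(-494 \right)}}{237 - 12129} = - \frac{173141}{-60656} + \frac{94}{237 - 12129} = \left(-173141\right) \left(- \frac{1}{60656}\right) + \frac{94}{237 - 12129} = \frac{173141}{60656} + \frac{94}{-11892} = \frac{173141}{60656} + 94 \left(- \frac{1}{11892}\right) = \frac{173141}{60656} - \frac{47}{5946} = \frac{513322777}{180330288}$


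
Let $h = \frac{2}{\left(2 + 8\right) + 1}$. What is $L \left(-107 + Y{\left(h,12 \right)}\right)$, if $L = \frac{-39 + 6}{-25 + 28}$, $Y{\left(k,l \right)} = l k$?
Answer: $1153$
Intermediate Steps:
$h = \frac{2}{11}$ ($h = \frac{2}{10 + 1} = \frac{2}{11} \approx 0.18182$)
$Y{\left(k,l \right)} = k l$
$L = -11$ ($L = - \frac{33}{3} = \left(-33\right) \frac{1}{3} = -11$)
$L \left(-107 + Y{\left(h,12 \right)}\right) = - 11 \left(-107 + \frac{2}{11} \cdot 12\right) = - 11 \left(-107 + \frac{24}{11}\right) = \left(-11\right) \left(- \frac{1153}{11}\right) = 1153$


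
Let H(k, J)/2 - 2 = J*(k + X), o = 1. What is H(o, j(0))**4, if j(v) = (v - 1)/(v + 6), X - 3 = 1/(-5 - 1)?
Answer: 5764801/104976 ≈ 54.915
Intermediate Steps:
X = 17/6 (X = 3 + 1/(-5 - 1) = 3 + 1/(-6) = 3 - 1/6 = 17/6 ≈ 2.8333)
j(v) = (-1 + v)/(6 + v)
H(k, J) = 4 + 2*J*(17/6 + k) (H(k, J) = 4 + 2*(J*(k + 17/6)) = 4 + 2*(J*(17/6 + k)) = 4 + 2*J*(17/6 + k))
H(o, j(0))**4 = (4 + 17*((-1 + 0)/(6 + 0))/3 + 2*((-1 + 0)/(6 + 0))*1)**4 = (4 + 17*(-1/6)/3 + 2*(-1/6)*1)**4 = (4 + 17*((1/6)*(-1))/3 + 2*((1/6)*(-1))*1)**4 = (4 + (17/3)*(-1/6) + 2*(-1/6)*1)**4 = (4 - 17/18 - 1/3)**4 = (49/18)**4 = 5764801/104976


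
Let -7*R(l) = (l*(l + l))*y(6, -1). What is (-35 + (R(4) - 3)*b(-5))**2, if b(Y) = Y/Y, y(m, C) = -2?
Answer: 40804/49 ≈ 832.73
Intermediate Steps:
R(l) = 4*l**2/7 (R(l) = -l*(l + l)*(-2)/7 = -l*(2*l)*(-2)/7 = -2*l**2*(-2)/7 = -(-4)*l**2/7 = 4*l**2/7)
b(Y) = 1
(-35 + (R(4) - 3)*b(-5))**2 = (-35 + ((4/7)*4**2 - 3)*1)**2 = (-35 + ((4/7)*16 - 3)*1)**2 = (-35 + (64/7 - 3)*1)**2 = (-35 + (43/7)*1)**2 = (-35 + 43/7)**2 = (-202/7)**2 = 40804/49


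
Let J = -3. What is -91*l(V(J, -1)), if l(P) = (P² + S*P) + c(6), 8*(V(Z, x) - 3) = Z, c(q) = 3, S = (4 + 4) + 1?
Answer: -195195/64 ≈ -3049.9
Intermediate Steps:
S = 9 (S = 8 + 1 = 9)
V(Z, x) = 3 + Z/8
l(P) = 3 + P² + 9*P (l(P) = (P² + 9*P) + 3 = 3 + P² + 9*P)
-91*l(V(J, -1)) = -91*(3 + (3 + (⅛)*(-3))² + 9*(3 + (⅛)*(-3))) = -91*(3 + (3 - 3/8)² + 9*(3 - 3/8)) = -91*(3 + (21/8)² + 9*(21/8)) = -91*(3 + 441/64 + 189/8) = -91*2145/64 = -195195/64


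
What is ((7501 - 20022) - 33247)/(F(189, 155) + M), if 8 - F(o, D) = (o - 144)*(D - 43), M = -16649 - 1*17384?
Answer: 45768/39065 ≈ 1.1716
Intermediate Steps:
M = -34033 (M = -16649 - 17384 = -34033)
F(o, D) = 8 - (-144 + o)*(-43 + D) (F(o, D) = 8 - (o - 144)*(D - 43) = 8 - (-144 + o)*(-43 + D))
((7501 - 20022) - 33247)/(F(189, 155) + M) = ((7501 - 20022) - 33247)/((-6184 + 43*189 + 144*155 - 1*155*189) - 34033) = (-12521 - 33247)/((-6184 + 8127 + 22320 - 29295) - 34033) = -45768/(-5032 - 34033) = -45768/(-39065) = -45768*(-1/39065) = 45768/39065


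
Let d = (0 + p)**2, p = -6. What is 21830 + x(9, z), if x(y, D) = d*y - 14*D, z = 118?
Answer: 20502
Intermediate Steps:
d = 36 (d = (0 - 6)**2 = (-6)**2 = 36)
x(y, D) = -14*D + 36*y (x(y, D) = 36*y - 14*D = -14*D + 36*y)
21830 + x(9, z) = 21830 + (-14*118 + 36*9) = 21830 + (-1652 + 324) = 21830 - 1328 = 20502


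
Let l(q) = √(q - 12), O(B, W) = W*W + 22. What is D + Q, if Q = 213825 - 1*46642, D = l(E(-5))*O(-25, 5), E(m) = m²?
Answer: 167183 + 47*√13 ≈ 1.6735e+5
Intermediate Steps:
O(B, W) = 22 + W² (O(B, W) = W² + 22 = 22 + W²)
l(q) = √(-12 + q)
D = 47*√13 (D = √(-12 + (-5)²)*(22 + 5²) = √(-12 + 25)*(22 + 25) = √13*47 = 47*√13 ≈ 169.46)
Q = 167183 (Q = 213825 - 46642 = 167183)
D + Q = 47*√13 + 167183 = 167183 + 47*√13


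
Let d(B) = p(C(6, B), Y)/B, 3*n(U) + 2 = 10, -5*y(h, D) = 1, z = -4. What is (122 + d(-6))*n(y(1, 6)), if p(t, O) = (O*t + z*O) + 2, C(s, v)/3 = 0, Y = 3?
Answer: 2968/9 ≈ 329.78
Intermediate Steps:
y(h, D) = -⅕ (y(h, D) = -⅕*1 = -⅕)
C(s, v) = 0 (C(s, v) = 3*0 = 0)
p(t, O) = 2 - 4*O + O*t (p(t, O) = (O*t - 4*O) + 2 = (-4*O + O*t) + 2 = 2 - 4*O + O*t)
n(U) = 8/3 (n(U) = -⅔ + (⅓)*10 = -⅔ + 10/3 = 8/3)
d(B) = -10/B (d(B) = (2 - 4*3 + 3*0)/B = (2 - 12 + 0)/B = -10/B)
(122 + d(-6))*n(y(1, 6)) = (122 - 10/(-6))*(8/3) = (122 - 10*(-⅙))*(8/3) = (122 + 5/3)*(8/3) = (371/3)*(8/3) = 2968/9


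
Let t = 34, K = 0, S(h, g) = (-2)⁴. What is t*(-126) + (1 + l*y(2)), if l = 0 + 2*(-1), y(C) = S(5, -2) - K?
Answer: -4315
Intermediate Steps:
S(h, g) = 16
y(C) = 16 (y(C) = 16 - 1*0 = 16 + 0 = 16)
l = -2 (l = 0 - 2 = -2)
t*(-126) + (1 + l*y(2)) = 34*(-126) + (1 - 2*16) = -4284 + (1 - 32) = -4284 - 31 = -4315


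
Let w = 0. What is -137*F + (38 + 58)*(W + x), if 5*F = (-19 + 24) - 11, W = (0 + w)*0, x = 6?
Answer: 3702/5 ≈ 740.40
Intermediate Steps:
W = 0 (W = (0 + 0)*0 = 0*0 = 0)
F = -6/5 (F = ((-19 + 24) - 11)/5 = (5 - 11)/5 = (⅕)*(-6) = -6/5 ≈ -1.2000)
-137*F + (38 + 58)*(W + x) = -137*(-6/5) + (38 + 58)*(0 + 6) = 822/5 + 96*6 = 822/5 + 576 = 3702/5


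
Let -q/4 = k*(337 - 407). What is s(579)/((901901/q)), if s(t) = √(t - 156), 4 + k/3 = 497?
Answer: 10440*√47/7579 ≈ 9.4436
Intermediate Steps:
k = 1479 (k = -12 + 3*497 = -12 + 1491 = 1479)
s(t) = √(-156 + t)
q = 414120 (q = -5916*(337 - 407) = -5916*(-70) = -4*(-103530) = 414120)
s(579)/((901901/q)) = √(-156 + 579)/((901901/414120)) = √423/((901901*(1/414120))) = (3*√47)/(7579/3480) = (3*√47)*(3480/7579) = 10440*√47/7579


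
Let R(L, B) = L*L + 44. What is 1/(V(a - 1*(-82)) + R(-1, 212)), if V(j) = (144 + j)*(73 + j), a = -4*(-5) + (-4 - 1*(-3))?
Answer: 1/42675 ≈ 2.3433e-5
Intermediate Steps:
a = 19 (a = 20 + (-4 + 3) = 20 - 1 = 19)
R(L, B) = 44 + L² (R(L, B) = L² + 44 = 44 + L²)
V(j) = (73 + j)*(144 + j)
1/(V(a - 1*(-82)) + R(-1, 212)) = 1/((10512 + (19 - 1*(-82))² + 217*(19 - 1*(-82))) + (44 + (-1)²)) = 1/((10512 + (19 + 82)² + 217*(19 + 82)) + (44 + 1)) = 1/((10512 + 101² + 217*101) + 45) = 1/((10512 + 10201 + 21917) + 45) = 1/(42630 + 45) = 1/42675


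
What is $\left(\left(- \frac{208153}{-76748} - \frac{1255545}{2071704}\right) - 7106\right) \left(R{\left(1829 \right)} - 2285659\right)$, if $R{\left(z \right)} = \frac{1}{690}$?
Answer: $\frac{9896446021072675225485}{609496697936} \approx 1.6237 \cdot 10^{10}$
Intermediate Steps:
$R{\left(z \right)} = \frac{1}{690}$
$\left(\left(- \frac{208153}{-76748} - \frac{1255545}{2071704}\right) - 7106\right) \left(R{\left(1829 \right)} - 2285659\right) = \left(\left(- \frac{208153}{-76748} - \frac{1255545}{2071704}\right) - 7106\right) \left(\frac{1}{690} - 2285659\right) = \left(\left(\left(-208153\right) \left(- \frac{1}{76748}\right) - \frac{418515}{690568}\right) - 7106\right) \left(- \frac{1577104709}{690}\right) = \left(\left(\frac{208153}{76748} - \frac{418515}{690568}\right) - 7106\right) \left(- \frac{1577104709}{690}\right) = \left(\frac{27905902921}{13249928216} - 7106\right) \left(- \frac{1577104709}{690}\right) = \left(- \frac{94126083999975}{13249928216}\right) \left(- \frac{1577104709}{690}\right) = \frac{9896446021072675225485}{609496697936}$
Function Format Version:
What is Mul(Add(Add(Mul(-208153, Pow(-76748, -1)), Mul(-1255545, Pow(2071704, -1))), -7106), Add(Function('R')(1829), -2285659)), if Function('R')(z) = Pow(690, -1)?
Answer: Rational(9896446021072675225485, 609496697936) ≈ 1.6237e+10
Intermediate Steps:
Function('R')(z) = Rational(1, 690)
Mul(Add(Add(Mul(-208153, Pow(-76748, -1)), Mul(-1255545, Pow(2071704, -1))), -7106), Add(Function('R')(1829), -2285659)) = Mul(Add(Add(Mul(-208153, Pow(-76748, -1)), Mul(-1255545, Pow(2071704, -1))), -7106), Add(Rational(1, 690), -2285659)) = Mul(Add(Add(Mul(-208153, Rational(-1, 76748)), Mul(-1255545, Rational(1, 2071704))), -7106), Rational(-1577104709, 690)) = Mul(Add(Add(Rational(208153, 76748), Rational(-418515, 690568)), -7106), Rational(-1577104709, 690)) = Mul(Add(Rational(27905902921, 13249928216), -7106), Rational(-1577104709, 690)) = Mul(Rational(-94126083999975, 13249928216), Rational(-1577104709, 690)) = Rational(9896446021072675225485, 609496697936)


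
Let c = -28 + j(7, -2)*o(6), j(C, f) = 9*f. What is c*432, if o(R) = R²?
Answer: -292032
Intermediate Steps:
c = -676 (c = -28 + (9*(-2))*6² = -28 - 18*36 = -28 - 648 = -676)
c*432 = -676*432 = -292032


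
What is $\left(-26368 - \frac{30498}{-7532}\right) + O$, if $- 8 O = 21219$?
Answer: $- \frac{437101933}{15064} \approx -29016.0$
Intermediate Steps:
$O = - \frac{21219}{8}$ ($O = \left(- \frac{1}{8}\right) 21219 = - \frac{21219}{8} \approx -2652.4$)
$\left(-26368 - \frac{30498}{-7532}\right) + O = \left(-26368 - \frac{30498}{-7532}\right) - \frac{21219}{8} = \left(-26368 - - \frac{15249}{3766}\right) - \frac{21219}{8} = \left(-26368 + \frac{15249}{3766}\right) - \frac{21219}{8} = - \frac{99286639}{3766} - \frac{21219}{8} = - \frac{437101933}{15064}$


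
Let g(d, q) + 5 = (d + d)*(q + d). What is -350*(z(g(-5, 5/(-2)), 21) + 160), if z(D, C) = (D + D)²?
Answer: -6916000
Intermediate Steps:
g(d, q) = -5 + 2*d*(d + q) (g(d, q) = -5 + (d + d)*(q + d) = -5 + (2*d)*(d + q) = -5 + 2*d*(d + q))
z(D, C) = 4*D² (z(D, C) = (2*D)² = 4*D²)
-350*(z(g(-5, 5/(-2)), 21) + 160) = -350*(4*(-5 + 2*(-5)² + 2*(-5)*(5/(-2)))² + 160) = -350*(4*(-5 + 2*25 + 2*(-5)*(5*(-½)))² + 160) = -350*(4*(-5 + 50 + 2*(-5)*(-5/2))² + 160) = -350*(4*(-5 + 50 + 25)² + 160) = -350*(4*70² + 160) = -350*(4*4900 + 160) = -350*(19600 + 160) = -350*19760 = -6916000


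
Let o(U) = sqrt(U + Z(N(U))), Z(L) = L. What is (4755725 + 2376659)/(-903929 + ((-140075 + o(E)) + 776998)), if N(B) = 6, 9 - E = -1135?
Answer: -952194661152/35646101443 - 17830960*sqrt(46)/35646101443 ≈ -26.716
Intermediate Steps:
E = 1144 (E = 9 - 1*(-1135) = 9 + 1135 = 1144)
o(U) = sqrt(6 + U) (o(U) = sqrt(U + 6) = sqrt(6 + U))
(4755725 + 2376659)/(-903929 + ((-140075 + o(E)) + 776998)) = (4755725 + 2376659)/(-903929 + ((-140075 + sqrt(6 + 1144)) + 776998)) = 7132384/(-903929 + ((-140075 + sqrt(1150)) + 776998)) = 7132384/(-903929 + ((-140075 + 5*sqrt(46)) + 776998)) = 7132384/(-903929 + (636923 + 5*sqrt(46))) = 7132384/(-267006 + 5*sqrt(46))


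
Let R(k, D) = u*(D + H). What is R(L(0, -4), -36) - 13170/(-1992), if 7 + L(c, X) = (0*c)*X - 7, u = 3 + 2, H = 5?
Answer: -49265/332 ≈ -148.39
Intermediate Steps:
u = 5
L(c, X) = -14 (L(c, X) = -7 + ((0*c)*X - 7) = -7 + (0*X - 7) = -7 + (0 - 7) = -7 - 7 = -14)
R(k, D) = 25 + 5*D (R(k, D) = 5*(D + 5) = 5*(5 + D) = 25 + 5*D)
R(L(0, -4), -36) - 13170/(-1992) = (25 + 5*(-36)) - 13170/(-1992) = (25 - 180) - 13170*(-1/1992) = -155 + 2195/332 = -49265/332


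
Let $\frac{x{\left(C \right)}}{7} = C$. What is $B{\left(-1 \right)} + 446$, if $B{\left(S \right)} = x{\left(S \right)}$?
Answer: $439$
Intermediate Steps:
$x{\left(C \right)} = 7 C$
$B{\left(S \right)} = 7 S$
$B{\left(-1 \right)} + 446 = 7 \left(-1\right) + 446 = -7 + 446 = 439$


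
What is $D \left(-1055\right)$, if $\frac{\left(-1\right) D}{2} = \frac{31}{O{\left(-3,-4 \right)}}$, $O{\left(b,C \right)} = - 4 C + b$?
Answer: $\frac{65410}{13} \approx 5031.5$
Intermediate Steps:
$O{\left(b,C \right)} = b - 4 C$
$D = - \frac{62}{13}$ ($D = - 2 \frac{31}{-3 - -16} = - 2 \frac{31}{-3 + 16} = - 2 \cdot \frac{31}{13} = - 2 \cdot 31 \cdot \frac{1}{13} = \left(-2\right) \frac{31}{13} = - \frac{62}{13} \approx -4.7692$)
$D \left(-1055\right) = \left(- \frac{62}{13}\right) \left(-1055\right) = \frac{65410}{13}$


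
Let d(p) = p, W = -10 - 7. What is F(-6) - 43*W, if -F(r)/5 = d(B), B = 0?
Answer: 731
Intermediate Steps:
W = -17
F(r) = 0 (F(r) = -5*0 = 0)
F(-6) - 43*W = 0 - 43*(-17) = 0 + 731 = 731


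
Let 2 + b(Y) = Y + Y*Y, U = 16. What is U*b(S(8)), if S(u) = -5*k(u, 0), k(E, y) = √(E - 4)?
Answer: 1408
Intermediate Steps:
k(E, y) = √(-4 + E)
S(u) = -5*√(-4 + u)
b(Y) = -2 + Y + Y² (b(Y) = -2 + (Y + Y*Y) = -2 + (Y + Y²) = -2 + Y + Y²)
U*b(S(8)) = 16*(-2 - 5*√(-4 + 8) + (-5*√(-4 + 8))²) = 16*(-2 - 5*√4 + (-5*√4)²) = 16*(-2 - 5*2 + (-5*2)²) = 16*(-2 - 10 + (-10)²) = 16*(-2 - 10 + 100) = 16*88 = 1408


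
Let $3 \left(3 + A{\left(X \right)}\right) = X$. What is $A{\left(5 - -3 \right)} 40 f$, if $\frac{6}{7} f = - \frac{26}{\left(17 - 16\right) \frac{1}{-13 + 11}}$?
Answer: $- \frac{7280}{9} \approx -808.89$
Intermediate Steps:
$A{\left(X \right)} = -3 + \frac{X}{3}$
$f = \frac{182}{3}$ ($f = \frac{7 \left(- \frac{26}{\left(17 - 16\right) \frac{1}{-13 + 11}}\right)}{6} = \frac{7 \left(- \frac{26}{1 \frac{1}{-2}}\right)}{6} = \frac{7 \left(- \frac{26}{1 \left(- \frac{1}{2}\right)}\right)}{6} = \frac{7 \left(- \frac{26}{- \frac{1}{2}}\right)}{6} = \frac{7 \left(\left(-26\right) \left(-2\right)\right)}{6} = \frac{7}{6} \cdot 52 = \frac{182}{3} \approx 60.667$)
$A{\left(5 - -3 \right)} 40 f = \left(-3 + \frac{5 - -3}{3}\right) 40 \cdot \frac{182}{3} = \left(-3 + \frac{5 + 3}{3}\right) 40 \cdot \frac{182}{3} = \left(-3 + \frac{1}{3} \cdot 8\right) 40 \cdot \frac{182}{3} = \left(-3 + \frac{8}{3}\right) 40 \cdot \frac{182}{3} = \left(- \frac{1}{3}\right) 40 \cdot \frac{182}{3} = \left(- \frac{40}{3}\right) \frac{182}{3} = - \frac{7280}{9}$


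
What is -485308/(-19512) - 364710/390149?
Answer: 45556552343/1903146822 ≈ 23.938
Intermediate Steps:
-485308/(-19512) - 364710/390149 = -485308*(-1/19512) - 364710*1/390149 = 121327/4878 - 364710/390149 = 45556552343/1903146822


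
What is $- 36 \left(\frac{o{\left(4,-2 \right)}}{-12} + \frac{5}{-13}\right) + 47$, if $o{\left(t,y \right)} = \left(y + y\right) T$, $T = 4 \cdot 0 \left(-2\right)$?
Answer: $\frac{791}{13} \approx 60.846$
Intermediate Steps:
$T = 0$ ($T = 0 \left(-2\right) = 0$)
$o{\left(t,y \right)} = 0$ ($o{\left(t,y \right)} = \left(y + y\right) 0 = 2 y 0 = 0$)
$- 36 \left(\frac{o{\left(4,-2 \right)}}{-12} + \frac{5}{-13}\right) + 47 = - 36 \left(\frac{0}{-12} + \frac{5}{-13}\right) + 47 = - 36 \left(0 \left(- \frac{1}{12}\right) + 5 \left(- \frac{1}{13}\right)\right) + 47 = - 36 \left(0 - \frac{5}{13}\right) + 47 = \left(-36\right) \left(- \frac{5}{13}\right) + 47 = \frac{180}{13} + 47 = \frac{791}{13}$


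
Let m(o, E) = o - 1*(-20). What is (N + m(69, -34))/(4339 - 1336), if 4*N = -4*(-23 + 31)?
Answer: 27/1001 ≈ 0.026973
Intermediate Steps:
m(o, E) = 20 + o (m(o, E) = o + 20 = 20 + o)
N = -8 (N = (-4*(-23 + 31))/4 = (-4*8)/4 = (¼)*(-32) = -8)
(N + m(69, -34))/(4339 - 1336) = (-8 + (20 + 69))/(4339 - 1336) = (-8 + 89)/3003 = 81*(1/3003) = 27/1001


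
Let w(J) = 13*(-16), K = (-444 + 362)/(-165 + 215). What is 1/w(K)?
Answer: -1/208 ≈ -0.0048077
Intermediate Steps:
K = -41/25 (K = -82/50 = -82*1/50 = -41/25 ≈ -1.6400)
w(J) = -208
1/w(K) = 1/(-208) = -1/208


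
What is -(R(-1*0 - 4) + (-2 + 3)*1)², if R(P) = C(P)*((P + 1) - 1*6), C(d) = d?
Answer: -1369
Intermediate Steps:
R(P) = P*(-5 + P) (R(P) = P*((P + 1) - 1*6) = P*((1 + P) - 6) = P*(-5 + P))
-(R(-1*0 - 4) + (-2 + 3)*1)² = -((-1*0 - 4)*(-5 + (-1*0 - 4)) + (-2 + 3)*1)² = -((0 - 4)*(-5 + (0 - 4)) + 1*1)² = -(-4*(-5 - 4) + 1)² = -(-4*(-9) + 1)² = -(36 + 1)² = -1*37² = -1*1369 = -1369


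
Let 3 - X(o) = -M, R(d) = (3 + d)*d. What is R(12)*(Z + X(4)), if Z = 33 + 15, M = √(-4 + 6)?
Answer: 9180 + 180*√2 ≈ 9434.6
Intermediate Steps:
M = √2 ≈ 1.4142
R(d) = d*(3 + d)
Z = 48
X(o) = 3 + √2 (X(o) = 3 - (-1)*√2 = 3 + √2)
R(12)*(Z + X(4)) = (12*(3 + 12))*(48 + (3 + √2)) = (12*15)*(51 + √2) = 180*(51 + √2) = 9180 + 180*√2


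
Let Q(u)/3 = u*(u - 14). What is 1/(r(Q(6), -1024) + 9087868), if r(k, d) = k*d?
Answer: 1/9235324 ≈ 1.0828e-7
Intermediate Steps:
Q(u) = 3*u*(-14 + u) (Q(u) = 3*(u*(u - 14)) = 3*(u*(-14 + u)) = 3*u*(-14 + u))
r(k, d) = d*k
1/(r(Q(6), -1024) + 9087868) = 1/(-3072*6*(-14 + 6) + 9087868) = 1/(-3072*6*(-8) + 9087868) = 1/(-1024*(-144) + 9087868) = 1/(147456 + 9087868) = 1/9235324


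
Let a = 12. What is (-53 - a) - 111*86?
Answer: -9611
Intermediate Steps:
(-53 - a) - 111*86 = (-53 - 1*12) - 111*86 = (-53 - 12) - 9546 = -65 - 9546 = -9611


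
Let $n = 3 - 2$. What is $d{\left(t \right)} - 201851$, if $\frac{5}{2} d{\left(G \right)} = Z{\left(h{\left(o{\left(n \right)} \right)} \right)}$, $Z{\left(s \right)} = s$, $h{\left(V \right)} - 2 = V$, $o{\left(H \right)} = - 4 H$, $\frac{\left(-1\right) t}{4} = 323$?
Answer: $- \frac{1009259}{5} \approx -2.0185 \cdot 10^{5}$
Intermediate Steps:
$t = -1292$ ($t = \left(-4\right) 323 = -1292$)
$n = 1$ ($n = 3 - 2 = 1$)
$h{\left(V \right)} = 2 + V$
$d{\left(G \right)} = - \frac{4}{5}$ ($d{\left(G \right)} = \frac{2 \left(2 - 4\right)}{5} = \frac{2}{5} \left(-2\right) = - \frac{4}{5}$)
$d{\left(t \right)} - 201851 = - \frac{4}{5} - 201851 = - \frac{1009259}{5}$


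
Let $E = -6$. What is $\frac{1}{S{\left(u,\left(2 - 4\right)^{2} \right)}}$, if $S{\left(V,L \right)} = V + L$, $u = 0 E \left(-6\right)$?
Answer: $\frac{1}{4} \approx 0.25$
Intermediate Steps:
$u = 0$ ($u = 0 \left(-6\right) \left(-6\right) = 0 \left(-6\right) = 0$)
$S{\left(V,L \right)} = L + V$
$\frac{1}{S{\left(u,\left(2 - 4\right)^{2} \right)}} = \frac{1}{\left(2 - 4\right)^{2} + 0} = \frac{1}{\left(-2\right)^{2} + 0} = \frac{1}{4 + 0} = \frac{1}{4}$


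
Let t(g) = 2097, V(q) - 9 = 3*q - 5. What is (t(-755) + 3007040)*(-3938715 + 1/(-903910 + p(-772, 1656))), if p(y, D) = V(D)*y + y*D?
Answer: -71358445543098390467/6020726 ≈ -1.1852e+13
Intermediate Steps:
V(q) = 4 + 3*q (V(q) = 9 + (3*q - 5) = 9 + (-5 + 3*q) = 4 + 3*q)
p(y, D) = D*y + y*(4 + 3*D) (p(y, D) = (4 + 3*D)*y + y*D = y*(4 + 3*D) + D*y = D*y + y*(4 + 3*D))
(t(-755) + 3007040)*(-3938715 + 1/(-903910 + p(-772, 1656))) = (2097 + 3007040)*(-3938715 + 1/(-903910 + 4*(-772)*(1 + 1656))) = 3009137*(-3938715 + 1/(-903910 + 4*(-772)*1657)) = 3009137*(-3938715 + 1/(-903910 - 5116816)) = 3009137*(-3938715 + 1/(-6020726)) = 3009137*(-3938715 - 1/6020726) = 3009137*(-23713923807091/6020726) = -71358445543098390467/6020726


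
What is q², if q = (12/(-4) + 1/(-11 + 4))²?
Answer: 234256/2401 ≈ 97.566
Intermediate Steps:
q = 484/49 (q = (12*(-¼) + 1/(-7))² = (-3 - ⅐)² = (-22/7)² = 484/49 ≈ 9.8775)
q² = (484/49)² = 234256/2401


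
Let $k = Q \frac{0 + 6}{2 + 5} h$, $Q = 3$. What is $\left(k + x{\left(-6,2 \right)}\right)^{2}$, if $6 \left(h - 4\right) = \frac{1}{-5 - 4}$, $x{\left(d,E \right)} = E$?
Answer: $\frac{66049}{441} \approx 149.77$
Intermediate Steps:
$h = \frac{215}{54}$ ($h = 4 + \frac{1}{6 \left(-5 - 4\right)} = 4 + \frac{1}{6 \left(-9\right)} = 4 + \frac{1}{6} \left(- \frac{1}{9}\right) = 4 - \frac{1}{54} = \frac{215}{54} \approx 3.9815$)
$k = \frac{215}{21}$ ($k = 3 \frac{0 + 6}{2 + 5} \cdot \frac{215}{54} = 3 \cdot \frac{6}{7} \cdot \frac{215}{54} = \frac{18}{7} \cdot \frac{215}{54} = \frac{215}{21} \approx 10.238$)
$\left(k + x{\left(-6,2 \right)}\right)^{2} = \left(\frac{215}{21} + 2\right)^{2} = \left(\frac{257}{21}\right)^{2} = \frac{66049}{441}$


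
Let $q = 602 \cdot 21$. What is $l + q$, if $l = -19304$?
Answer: $-6662$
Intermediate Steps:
$q = 12642$
$l + q = -19304 + 12642 = -6662$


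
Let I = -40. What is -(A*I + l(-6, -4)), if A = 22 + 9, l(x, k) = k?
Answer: 1244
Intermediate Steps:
A = 31
-(A*I + l(-6, -4)) = -(31*(-40) - 4) = -(-1240 - 4) = -1*(-1244) = 1244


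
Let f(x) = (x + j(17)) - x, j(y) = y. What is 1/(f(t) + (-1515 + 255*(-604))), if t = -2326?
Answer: -1/155518 ≈ -6.4301e-6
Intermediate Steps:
f(x) = 17 (f(x) = (x + 17) - x = (17 + x) - x = 17)
1/(f(t) + (-1515 + 255*(-604))) = 1/(17 + (-1515 + 255*(-604))) = 1/(17 + (-1515 - 154020)) = 1/(17 - 155535) = 1/(-155518) = -1/155518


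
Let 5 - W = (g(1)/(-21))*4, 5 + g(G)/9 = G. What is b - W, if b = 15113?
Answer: 105804/7 ≈ 15115.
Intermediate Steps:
g(G) = -45 + 9*G
W = -13/7 (W = 5 - (-45 + 9*1)/(-21)*4 = 5 - (-45 + 9)*(-1/21)*4 = 5 - (-36*(-1/21))*4 = 5 - 12*4/7 = 5 - 1*48/7 = 5 - 48/7 = -13/7 ≈ -1.8571)
b - W = 15113 - 1*(-13/7) = 15113 + 13/7 = 105804/7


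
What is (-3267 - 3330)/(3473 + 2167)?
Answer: -2199/1880 ≈ -1.1697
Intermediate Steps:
(-3267 - 3330)/(3473 + 2167) = -6597/5640 = -6597*1/5640 = -2199/1880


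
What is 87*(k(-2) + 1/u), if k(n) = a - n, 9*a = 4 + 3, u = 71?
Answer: 51736/213 ≈ 242.89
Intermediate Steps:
a = 7/9 (a = (4 + 3)/9 = (⅑)*7 = 7/9 ≈ 0.77778)
k(n) = 7/9 - n
87*(k(-2) + 1/u) = 87*((7/9 - 1*(-2)) + 1/71) = 87*((7/9 + 2) + 1/71) = 87*(25/9 + 1/71) = 87*(1784/639) = 51736/213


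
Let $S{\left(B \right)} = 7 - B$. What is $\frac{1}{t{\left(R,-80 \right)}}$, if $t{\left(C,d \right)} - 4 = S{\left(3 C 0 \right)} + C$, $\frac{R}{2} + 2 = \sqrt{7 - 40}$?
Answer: $\frac{7}{181} - \frac{2 i \sqrt{33}}{181} \approx 0.038674 - 0.063476 i$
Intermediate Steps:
$R = -4 + 2 i \sqrt{33}$ ($R = -4 + 2 \sqrt{7 - 40} = -4 + 2 \sqrt{-33} = -4 + 2 i \sqrt{33} \approx -4.0 + 11.489 i$)
$t{\left(C,d \right)} = 11 + C$ ($t{\left(C,d \right)} = 4 - \left(-7 - C + 3 C 0\right) = 4 + \left(\left(7 - 0\right) + C\right) = 4 + \left(\left(7 + 0\right) + C\right) = 4 + \left(7 + C\right) = 11 + C$)
$\frac{1}{t{\left(R,-80 \right)}} = \frac{1}{11 - \left(4 - 2 i \sqrt{33}\right)} = \frac{1}{7 + 2 i \sqrt{33}}$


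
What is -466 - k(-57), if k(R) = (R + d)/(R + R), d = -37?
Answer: -26609/57 ≈ -466.82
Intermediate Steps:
k(R) = (-37 + R)/(2*R) (k(R) = (R - 37)/(R + R) = (-37 + R)/((2*R)) = (-37 + R)*(1/(2*R)) = (-37 + R)/(2*R))
-466 - k(-57) = -466 - (-37 - 57)/(2*(-57)) = -466 - (-1)*(-94)/(2*57) = -466 - 1*47/57 = -466 - 47/57 = -26609/57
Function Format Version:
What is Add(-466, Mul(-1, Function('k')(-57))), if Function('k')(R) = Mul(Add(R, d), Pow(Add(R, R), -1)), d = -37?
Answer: Rational(-26609, 57) ≈ -466.82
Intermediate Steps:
Function('k')(R) = Mul(Rational(1, 2), Pow(R, -1), Add(-37, R)) (Function('k')(R) = Mul(Add(R, -37), Pow(Add(R, R), -1)) = Mul(Add(-37, R), Pow(Mul(2, R), -1)) = Mul(Add(-37, R), Mul(Rational(1, 2), Pow(R, -1))) = Mul(Rational(1, 2), Pow(R, -1), Add(-37, R)))
Add(-466, Mul(-1, Function('k')(-57))) = Add(-466, Mul(-1, Mul(Rational(1, 2), Pow(-57, -1), Add(-37, -57)))) = Add(-466, Mul(-1, Mul(Rational(1, 2), Rational(-1, 57), -94))) = Add(-466, Mul(-1, Rational(47, 57))) = Add(-466, Rational(-47, 57)) = Rational(-26609, 57)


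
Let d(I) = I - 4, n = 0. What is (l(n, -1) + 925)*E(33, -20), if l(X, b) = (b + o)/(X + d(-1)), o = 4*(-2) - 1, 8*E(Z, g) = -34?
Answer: -15759/4 ≈ -3939.8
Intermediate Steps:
d(I) = -4 + I
E(Z, g) = -17/4 (E(Z, g) = (⅛)*(-34) = -17/4)
o = -9 (o = -8 - 1 = -9)
l(X, b) = (-9 + b)/(-5 + X) (l(X, b) = (b - 9)/(X + (-4 - 1)) = (-9 + b)/(X - 5) = (-9 + b)/(-5 + X))
(l(n, -1) + 925)*E(33, -20) = ((-9 - 1)/(-5 + 0) + 925)*(-17/4) = (-10/(-5) + 925)*(-17/4) = (-⅕*(-10) + 925)*(-17/4) = (2 + 925)*(-17/4) = 927*(-17/4) = -15759/4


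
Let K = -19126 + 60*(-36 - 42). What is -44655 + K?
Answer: -68461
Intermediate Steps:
K = -23806 (K = -19126 + 60*(-78) = -19126 - 4680 = -23806)
-44655 + K = -44655 - 23806 = -68461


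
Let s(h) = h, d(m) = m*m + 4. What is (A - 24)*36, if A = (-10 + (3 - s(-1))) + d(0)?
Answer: -936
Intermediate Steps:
d(m) = 4 + m**2 (d(m) = m**2 + 4 = 4 + m**2)
A = -2 (A = (-10 + (3 - 1*(-1))) + (4 + 0**2) = (-10 + (3 + 1)) + (4 + 0) = (-10 + 4) + 4 = -6 + 4 = -2)
(A - 24)*36 = (-2 - 24)*36 = -26*36 = -936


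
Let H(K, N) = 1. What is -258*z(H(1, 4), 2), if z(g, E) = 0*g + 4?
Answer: -1032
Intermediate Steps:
z(g, E) = 4 (z(g, E) = 0 + 4 = 4)
-258*z(H(1, 4), 2) = -258*4 = -1032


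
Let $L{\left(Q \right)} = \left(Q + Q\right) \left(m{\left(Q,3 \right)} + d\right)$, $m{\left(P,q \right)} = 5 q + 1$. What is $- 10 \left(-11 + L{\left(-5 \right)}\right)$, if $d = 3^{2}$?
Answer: $2610$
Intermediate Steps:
$d = 9$
$m{\left(P,q \right)} = 1 + 5 q$
$L{\left(Q \right)} = 50 Q$ ($L{\left(Q \right)} = \left(Q + Q\right) \left(\left(1 + 5 \cdot 3\right) + 9\right) = 2 Q \left(\left(1 + 15\right) + 9\right) = 2 Q \left(16 + 9\right) = 2 Q 25 = 50 Q$)
$- 10 \left(-11 + L{\left(-5 \right)}\right) = - 10 \left(-11 + 50 \left(-5\right)\right) = - 10 \left(-11 - 250\right) = \left(-10\right) \left(-261\right) = 2610$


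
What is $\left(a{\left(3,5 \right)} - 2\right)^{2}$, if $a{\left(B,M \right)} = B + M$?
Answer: $36$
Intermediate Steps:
$\left(a{\left(3,5 \right)} - 2\right)^{2} = \left(\left(3 + 5\right) - 2\right)^{2} = \left(8 - 2\right)^{2} = 6^{2} = 36$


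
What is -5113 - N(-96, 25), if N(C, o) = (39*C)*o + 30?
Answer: 88457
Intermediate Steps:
N(C, o) = 30 + 39*C*o (N(C, o) = 39*C*o + 30 = 30 + 39*C*o)
-5113 - N(-96, 25) = -5113 - (30 + 39*(-96)*25) = -5113 - (30 - 93600) = -5113 - 1*(-93570) = -5113 + 93570 = 88457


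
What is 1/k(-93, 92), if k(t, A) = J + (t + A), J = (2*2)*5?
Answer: 1/19 ≈ 0.052632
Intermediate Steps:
J = 20 (J = 4*5 = 20)
k(t, A) = 20 + A + t (k(t, A) = 20 + (t + A) = 20 + (A + t) = 20 + A + t)
1/k(-93, 92) = 1/(20 + 92 - 93) = 1/19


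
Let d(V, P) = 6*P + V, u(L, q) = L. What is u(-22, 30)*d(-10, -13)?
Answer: 1936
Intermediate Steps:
d(V, P) = V + 6*P
u(-22, 30)*d(-10, -13) = -22*(-10 + 6*(-13)) = -22*(-10 - 78) = -22*(-88) = 1936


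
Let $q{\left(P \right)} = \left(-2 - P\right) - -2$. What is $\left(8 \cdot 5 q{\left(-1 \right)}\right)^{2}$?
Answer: $1600$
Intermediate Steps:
$q{\left(P \right)} = - P$ ($q{\left(P \right)} = \left(-2 - P\right) + 2 = - P$)
$\left(8 \cdot 5 q{\left(-1 \right)}\right)^{2} = \left(8 \cdot 5 \left(\left(-1\right) \left(-1\right)\right)\right)^{2} = \left(40 \cdot 1\right)^{2} = 40^{2} = 1600$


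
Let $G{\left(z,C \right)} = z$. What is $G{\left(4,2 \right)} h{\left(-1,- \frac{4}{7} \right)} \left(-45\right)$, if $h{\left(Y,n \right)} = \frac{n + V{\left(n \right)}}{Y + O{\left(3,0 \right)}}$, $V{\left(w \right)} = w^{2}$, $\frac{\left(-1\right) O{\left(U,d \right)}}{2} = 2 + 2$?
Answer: $- \frac{240}{49} \approx -4.898$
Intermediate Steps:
$O{\left(U,d \right)} = -8$ ($O{\left(U,d \right)} = - 2 \left(2 + 2\right) = \left(-2\right) 4 = -8$)
$h{\left(Y,n \right)} = \frac{n + n^{2}}{-8 + Y}$ ($h{\left(Y,n \right)} = \frac{n + n^{2}}{Y - 8} = \frac{n + n^{2}}{-8 + Y}$)
$G{\left(4,2 \right)} h{\left(-1,- \frac{4}{7} \right)} \left(-45\right) = 4 \frac{- \frac{4}{7} \left(1 - \frac{4}{7}\right)}{-8 - 1} \left(-45\right) = 4 \frac{\left(-4\right) \frac{1}{7} \left(1 - \frac{4}{7}\right)}{-9} \left(-45\right) = 4 \left(\left(- \frac{4}{7}\right) \left(- \frac{1}{9}\right) \left(1 - \frac{4}{7}\right)\right) \left(-45\right) = 4 \left(\left(- \frac{4}{7}\right) \left(- \frac{1}{9}\right) \frac{3}{7}\right) \left(-45\right) = 4 \cdot \frac{4}{147} \left(-45\right) = \frac{16}{147} \left(-45\right) = - \frac{240}{49}$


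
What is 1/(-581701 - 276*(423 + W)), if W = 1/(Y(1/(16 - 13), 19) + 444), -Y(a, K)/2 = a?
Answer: -665/464468999 ≈ -1.4317e-6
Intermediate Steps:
Y(a, K) = -2*a
W = 3/1330 (W = 1/(-2/(16 - 13) + 444) = 1/(-2/3 + 444) = 1/(-2*⅓ + 444) = 1/(-⅔ + 444) = 1/(1330/3) = 3/1330 ≈ 0.0022556)
1/(-581701 - 276*(423 + W)) = 1/(-581701 - 276*(423 + 3/1330)) = 1/(-581701 - 276*562593/1330) = 1/(-581701 - 77637834/665) = 1/(-464468999/665) = -665/464468999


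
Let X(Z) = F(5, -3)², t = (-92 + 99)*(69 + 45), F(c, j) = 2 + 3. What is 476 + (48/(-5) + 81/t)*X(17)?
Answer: 63451/266 ≈ 238.54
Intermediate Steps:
F(c, j) = 5
t = 798 (t = 7*114 = 798)
X(Z) = 25 (X(Z) = 5² = 25)
476 + (48/(-5) + 81/t)*X(17) = 476 + (48/(-5) + 81/798)*25 = 476 + (48*(-⅕) + 81*(1/798))*25 = 476 + (-48/5 + 27/266)*25 = 476 - 12633/1330*25 = 476 - 63165/266 = 63451/266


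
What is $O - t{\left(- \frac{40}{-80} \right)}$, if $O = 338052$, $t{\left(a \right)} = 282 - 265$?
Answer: $338035$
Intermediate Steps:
$t{\left(a \right)} = 17$
$O - t{\left(- \frac{40}{-80} \right)} = 338052 - 17 = 338035$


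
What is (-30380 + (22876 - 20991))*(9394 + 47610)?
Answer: -1624328980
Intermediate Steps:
(-30380 + (22876 - 20991))*(9394 + 47610) = (-30380 + 1885)*57004 = -28495*57004 = -1624328980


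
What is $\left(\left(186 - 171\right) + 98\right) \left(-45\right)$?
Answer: $-5085$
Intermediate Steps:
$\left(\left(186 - 171\right) + 98\right) \left(-45\right) = \left(15 + 98\right) \left(-45\right) = 113 \left(-45\right) = -5085$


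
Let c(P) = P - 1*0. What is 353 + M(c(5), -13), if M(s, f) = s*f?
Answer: 288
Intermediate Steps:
c(P) = P (c(P) = P + 0 = P)
M(s, f) = f*s
353 + M(c(5), -13) = 353 - 13*5 = 353 - 65 = 288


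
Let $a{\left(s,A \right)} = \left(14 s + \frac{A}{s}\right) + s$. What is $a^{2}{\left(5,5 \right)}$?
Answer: $5776$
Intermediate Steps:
$a{\left(s,A \right)} = 15 s + \frac{A}{s}$ ($a{\left(s,A \right)} = \left(14 s + \frac{A}{s}\right) + s = 15 s + \frac{A}{s}$)
$a^{2}{\left(5,5 \right)} = \left(15 \cdot 5 + \frac{5}{5}\right)^{2} = \left(75 + 5 \cdot \frac{1}{5}\right)^{2} = \left(75 + 1\right)^{2} = 76^{2} = 5776$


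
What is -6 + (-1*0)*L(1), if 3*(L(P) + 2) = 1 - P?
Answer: -6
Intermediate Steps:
L(P) = -5/3 - P/3 (L(P) = -2 + (1 - P)/3 = -2 + (1/3 - P/3) = -5/3 - P/3)
-6 + (-1*0)*L(1) = -6 + (-1*0)*(-5/3 - 1/3*1) = -6 + 0*(-5/3 - 1/3) = -6 + 0*(-2) = -6 + 0 = -6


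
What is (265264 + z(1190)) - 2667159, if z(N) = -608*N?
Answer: -3125415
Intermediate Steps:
(265264 + z(1190)) - 2667159 = (265264 - 608*1190) - 2667159 = (265264 - 723520) - 2667159 = -458256 - 2667159 = -3125415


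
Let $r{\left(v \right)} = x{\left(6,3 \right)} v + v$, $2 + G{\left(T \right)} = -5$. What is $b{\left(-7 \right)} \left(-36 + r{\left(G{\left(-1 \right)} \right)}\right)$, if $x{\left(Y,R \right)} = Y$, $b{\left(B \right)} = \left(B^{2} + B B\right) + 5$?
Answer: $-8755$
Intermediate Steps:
$b{\left(B \right)} = 5 + 2 B^{2}$ ($b{\left(B \right)} = \left(B^{2} + B^{2}\right) + 5 = 2 B^{2} + 5 = 5 + 2 B^{2}$)
$G{\left(T \right)} = -7$ ($G{\left(T \right)} = -2 - 5 = -7$)
$r{\left(v \right)} = 7 v$ ($r{\left(v \right)} = 6 v + v = 7 v$)
$b{\left(-7 \right)} \left(-36 + r{\left(G{\left(-1 \right)} \right)}\right) = \left(5 + 2 \left(-7\right)^{2}\right) \left(-36 + 7 \left(-7\right)\right) = \left(5 + 2 \cdot 49\right) \left(-36 - 49\right) = \left(5 + 98\right) \left(-85\right) = 103 \left(-85\right) = -8755$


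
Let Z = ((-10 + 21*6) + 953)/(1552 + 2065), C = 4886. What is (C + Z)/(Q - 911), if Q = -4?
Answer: -17673731/3309555 ≈ -5.3402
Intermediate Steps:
Z = 1069/3617 (Z = ((-10 + 126) + 953)/3617 = (116 + 953)*(1/3617) = 1069*(1/3617) = 1069/3617 ≈ 0.29555)
(C + Z)/(Q - 911) = (4886 + 1069/3617)/(-4 - 911) = (17673731/3617)/(-915) = (17673731/3617)*(-1/915) = -17673731/3309555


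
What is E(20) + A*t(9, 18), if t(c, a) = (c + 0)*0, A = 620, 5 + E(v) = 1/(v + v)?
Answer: -199/40 ≈ -4.9750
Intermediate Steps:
E(v) = -5 + 1/(2*v) (E(v) = -5 + 1/(v + v) = -5 + 1/(2*v))
t(c, a) = 0 (t(c, a) = c*0 = 0)
E(20) + A*t(9, 18) = (-5 + (½)/20) + 620*0 = (-5 + (½)*(1/20)) + 0 = (-5 + 1/40) + 0 = -199/40 + 0 = -199/40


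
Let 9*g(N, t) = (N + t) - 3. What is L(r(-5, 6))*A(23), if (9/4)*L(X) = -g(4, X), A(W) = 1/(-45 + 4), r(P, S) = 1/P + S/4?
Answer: 46/16605 ≈ 0.0027702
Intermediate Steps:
r(P, S) = 1/P + S/4 (r(P, S) = 1/P + S*(¼) = 1/P + S/4)
A(W) = -1/41 (A(W) = 1/(-41) = -1/41)
g(N, t) = -⅓ + N/9 + t/9 (g(N, t) = ((N + t) - 3)/9 = (-3 + N + t)/9 = -⅓ + N/9 + t/9)
L(X) = -4/81 - 4*X/81 (L(X) = 4*(-(-⅓ + (⅑)*4 + X/9))/9 = 4*(-(-⅓ + 4/9 + X/9))/9 = 4*(-(⅑ + X/9))/9 = 4*(-⅑ - X/9)/9 = -4/81 - 4*X/81)
L(r(-5, 6))*A(23) = (-4/81 - 4*(1/(-5) + (¼)*6)/81)*(-1/41) = (-4/81 - 4*(-⅕ + 3/2)/81)*(-1/41) = (-4/81 - 4/81*13/10)*(-1/41) = (-4/81 - 26/405)*(-1/41) = -46/405*(-1/41) = 46/16605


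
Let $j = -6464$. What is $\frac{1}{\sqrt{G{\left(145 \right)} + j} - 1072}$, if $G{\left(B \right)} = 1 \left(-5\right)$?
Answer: $- \frac{1072}{1155653} - \frac{i \sqrt{6469}}{1155653} \approx -0.00092761 - 6.9597 \cdot 10^{-5} i$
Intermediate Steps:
$G{\left(B \right)} = -5$
$\frac{1}{\sqrt{G{\left(145 \right)} + j} - 1072} = \frac{1}{\sqrt{-5 - 6464} - 1072} = \frac{1}{\sqrt{-6469} - 1072} = \frac{1}{i \sqrt{6469} - 1072} = \frac{1}{-1072 + i \sqrt{6469}}$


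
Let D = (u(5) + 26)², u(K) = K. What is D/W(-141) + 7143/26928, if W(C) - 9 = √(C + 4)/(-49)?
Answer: 3013890911/28175664 + 1519*I*√137/6278 ≈ 106.97 + 2.832*I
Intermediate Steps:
W(C) = 9 - √(4 + C)/49 (W(C) = 9 + √(C + 4)/(-49) = 9 + √(4 + C)*(-1/49) = 9 - √(4 + C)/49)
D = 961 (D = (5 + 26)² = 31² = 961)
D/W(-141) + 7143/26928 = 961/(9 - √(4 - 141)/49) + 7143/26928 = 961/(9 - I*√137/49) + 7143*(1/26928) = 961/(9 - I*√137/49) + 2381/8976 = 2381/8976 + 961/(9 - I*√137/49)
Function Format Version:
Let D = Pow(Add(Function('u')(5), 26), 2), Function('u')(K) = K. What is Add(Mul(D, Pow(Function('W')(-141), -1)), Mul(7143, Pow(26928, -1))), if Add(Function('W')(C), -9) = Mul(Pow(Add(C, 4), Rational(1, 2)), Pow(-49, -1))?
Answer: Add(Rational(3013890911, 28175664), Mul(Rational(1519, 6278), I, Pow(137, Rational(1, 2)))) ≈ Add(106.97, Mul(2.8320, I))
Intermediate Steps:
Function('W')(C) = Add(9, Mul(Rational(-1, 49), Pow(Add(4, C), Rational(1, 2)))) (Function('W')(C) = Add(9, Mul(Pow(Add(C, 4), Rational(1, 2)), Pow(-49, -1))) = Add(9, Mul(Pow(Add(4, C), Rational(1, 2)), Rational(-1, 49))) = Add(9, Mul(Rational(-1, 49), Pow(Add(4, C), Rational(1, 2)))))
D = 961 (D = Pow(Add(5, 26), 2) = Pow(31, 2) = 961)
Add(Mul(D, Pow(Function('W')(-141), -1)), Mul(7143, Pow(26928, -1))) = Add(Mul(961, Pow(Add(9, Mul(Rational(-1, 49), Pow(Add(4, -141), Rational(1, 2)))), -1)), Mul(7143, Pow(26928, -1))) = Add(Mul(961, Pow(Add(9, Mul(Rational(-1, 49), Pow(-137, Rational(1, 2)))), -1)), Mul(7143, Rational(1, 26928))) = Add(Mul(961, Pow(Add(9, Mul(Rational(-1, 49), Mul(I, Pow(137, Rational(1, 2))))), -1)), Rational(2381, 8976)) = Add(Mul(961, Pow(Add(9, Mul(Rational(-1, 49), I, Pow(137, Rational(1, 2)))), -1)), Rational(2381, 8976)) = Add(Rational(2381, 8976), Mul(961, Pow(Add(9, Mul(Rational(-1, 49), I, Pow(137, Rational(1, 2)))), -1)))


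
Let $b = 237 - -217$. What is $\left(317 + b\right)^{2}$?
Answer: $594441$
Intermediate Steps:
$b = 454$ ($b = 237 + 217 = 454$)
$\left(317 + b\right)^{2} = \left(317 + 454\right)^{2} = 771^{2} = 594441$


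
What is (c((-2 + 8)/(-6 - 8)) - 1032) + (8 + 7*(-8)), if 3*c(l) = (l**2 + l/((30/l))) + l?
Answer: -529239/490 ≈ -1080.1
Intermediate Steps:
c(l) = l/3 + 31*l**2/90 (c(l) = ((l**2 + l/((30/l))) + l)/3 = ((l**2 + (l/30)*l) + l)/3 = ((l**2 + l**2/30) + l)/3 = (31*l**2/30 + l)/3 = (l + 31*l**2/30)/3 = l/3 + 31*l**2/90)
(c((-2 + 8)/(-6 - 8)) - 1032) + (8 + 7*(-8)) = (((-2 + 8)/(-6 - 8))*(30 + 31*((-2 + 8)/(-6 - 8)))/90 - 1032) + (8 + 7*(-8)) = ((6/(-14))*(30 + 31*(6/(-14)))/90 - 1032) + (8 - 56) = ((6*(-1/14))*(30 + 31*(6*(-1/14)))/90 - 1032) - 48 = ((1/90)*(-3/7)*(30 + 31*(-3/7)) - 1032) - 48 = ((1/90)*(-3/7)*(30 - 93/7) - 1032) - 48 = ((1/90)*(-3/7)*(117/7) - 1032) - 48 = (-39/490 - 1032) - 48 = -505719/490 - 48 = -529239/490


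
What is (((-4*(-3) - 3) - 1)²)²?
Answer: 4096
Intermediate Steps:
(((-4*(-3) - 3) - 1)²)² = (((12 - 3) - 1)²)² = ((9 - 1)²)² = (8²)² = 64² = 4096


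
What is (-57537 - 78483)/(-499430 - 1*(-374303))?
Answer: 45340/41709 ≈ 1.0871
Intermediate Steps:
(-57537 - 78483)/(-499430 - 1*(-374303)) = -136020/(-499430 + 374303) = -136020/(-125127) = -136020*(-1/125127) = 45340/41709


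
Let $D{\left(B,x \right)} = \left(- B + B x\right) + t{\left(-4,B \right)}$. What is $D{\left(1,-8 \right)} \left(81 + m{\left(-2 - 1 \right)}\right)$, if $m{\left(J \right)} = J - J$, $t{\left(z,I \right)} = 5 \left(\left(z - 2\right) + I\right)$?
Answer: $-2754$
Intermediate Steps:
$t{\left(z,I \right)} = -10 + 5 I + 5 z$ ($t{\left(z,I \right)} = 5 \left(\left(-2 + z\right) + I\right) = 5 \left(-2 + I + z\right) = -10 + 5 I + 5 z$)
$m{\left(J \right)} = 0$
$D{\left(B,x \right)} = -30 + 4 B + B x$ ($D{\left(B,x \right)} = \left(- B + B x\right) + \left(-10 + 5 B + 5 \left(-4\right)\right) = \left(- B + B x\right) - \left(30 - 5 B\right) = \left(- B + B x\right) + \left(-30 + 5 B\right) = -30 + 4 B + B x$)
$D{\left(1,-8 \right)} \left(81 + m{\left(-2 - 1 \right)}\right) = \left(-30 + 4 \cdot 1 + 1 \left(-8\right)\right) \left(81 + 0\right) = \left(-30 + 4 - 8\right) 81 = \left(-34\right) 81 = -2754$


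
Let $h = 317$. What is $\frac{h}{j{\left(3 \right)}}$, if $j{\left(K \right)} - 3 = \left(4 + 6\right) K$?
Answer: $\frac{317}{33} \approx 9.6061$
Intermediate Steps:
$j{\left(K \right)} = 3 + 10 K$ ($j{\left(K \right)} = 3 + \left(4 + 6\right) K = 3 + 10 K$)
$\frac{h}{j{\left(3 \right)}} = \frac{317}{3 + 10 \cdot 3} = \frac{317}{3 + 30} = \frac{317}{33}$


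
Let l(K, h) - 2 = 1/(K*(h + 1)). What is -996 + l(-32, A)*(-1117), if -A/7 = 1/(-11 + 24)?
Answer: -605639/192 ≈ -3154.4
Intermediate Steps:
A = -7/13 (A = -7/(-11 + 24) = -7/13 ≈ -0.53846)
l(K, h) = 2 + 1/(K*(1 + h)) (l(K, h) = 2 + 1/(K*(h + 1)) = 2 + 1/(K*(1 + h)))
-996 + l(-32, A)*(-1117) = -996 + ((1 + 2*(-32) + 2*(-32)*(-7/13))/((-32)*(1 - 7/13)))*(-1117) = -996 - (1 - 64 + 448/13)/(32*6/13)*(-1117) = -996 - 1/32*13/6*(-371/13)*(-1117) = -996 + (371/192)*(-1117) = -996 - 414407/192 = -605639/192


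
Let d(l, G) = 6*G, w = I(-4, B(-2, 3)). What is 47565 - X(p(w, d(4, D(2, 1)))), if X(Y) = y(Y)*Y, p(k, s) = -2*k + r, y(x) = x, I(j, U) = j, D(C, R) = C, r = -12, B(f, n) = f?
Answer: 47549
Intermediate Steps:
w = -4
p(k, s) = -12 - 2*k (p(k, s) = -2*k - 12 = -12 - 2*k)
X(Y) = Y**2 (X(Y) = Y*Y = Y**2)
47565 - X(p(w, d(4, D(2, 1)))) = 47565 - (-12 - 2*(-4))**2 = 47565 - (-12 + 8)**2 = 47565 - 1*(-4)**2 = 47565 - 1*16 = 47565 - 16 = 47549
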